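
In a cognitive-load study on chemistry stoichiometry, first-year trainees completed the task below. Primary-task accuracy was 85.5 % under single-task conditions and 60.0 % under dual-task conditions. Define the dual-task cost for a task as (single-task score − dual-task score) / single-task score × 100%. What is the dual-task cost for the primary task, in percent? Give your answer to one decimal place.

29.8

Cost = (85.5 − 60.0) / 85.5 × 100%
     = 25.5000 / 85.5 × 100% = 29.8246%.
≈ 29.8%.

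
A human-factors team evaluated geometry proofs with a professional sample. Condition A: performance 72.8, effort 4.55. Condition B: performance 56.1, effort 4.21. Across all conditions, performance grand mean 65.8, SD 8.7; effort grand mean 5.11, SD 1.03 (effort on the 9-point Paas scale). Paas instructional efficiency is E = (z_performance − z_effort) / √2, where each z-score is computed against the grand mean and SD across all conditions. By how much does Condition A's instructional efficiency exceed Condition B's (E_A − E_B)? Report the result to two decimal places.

Condition A: z_P = (72.8 − 65.8)/8.7 = 0.8046; z_E = (4.55 − 5.11)/1.03 = -0.5437; E_A = (0.8046 − (-0.5437))/√2 = 0.9534.
Condition B: z_P = (56.1 − 65.8)/8.7 = -1.1149; z_E = (4.21 − 5.11)/1.03 = -0.8738; E_B = (-1.1149 − (-0.8738))/√2 = -0.1705.
E_A − E_B = 0.9534 − (-0.1705) = 1.1239 ≈ 1.12.

1.12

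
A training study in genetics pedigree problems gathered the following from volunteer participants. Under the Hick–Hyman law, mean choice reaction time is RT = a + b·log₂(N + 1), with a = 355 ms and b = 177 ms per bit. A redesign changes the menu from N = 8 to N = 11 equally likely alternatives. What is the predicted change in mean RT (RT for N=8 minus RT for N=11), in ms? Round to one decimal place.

-73.5

RT(8) = 355 + 177·log₂(9) = 355 + 177·3.1699 = 916.0723 ms.
RT(11) = 355 + 177·log₂(12) = 355 + 177·3.5850 = 989.5450 ms.
Difference = 916.0723 − 989.5450 = -73.4727 ≈ -73.5 ms.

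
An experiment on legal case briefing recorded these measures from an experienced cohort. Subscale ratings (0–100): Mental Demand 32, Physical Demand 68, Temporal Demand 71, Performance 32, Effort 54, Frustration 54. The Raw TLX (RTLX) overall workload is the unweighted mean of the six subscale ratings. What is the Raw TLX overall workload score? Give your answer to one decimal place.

51.8

Sum of ratings = 32 + 68 + 71 + 32 + 54 + 54 = 311.
RTLX = 311 / 6 = 51.8333 ≈ 51.8.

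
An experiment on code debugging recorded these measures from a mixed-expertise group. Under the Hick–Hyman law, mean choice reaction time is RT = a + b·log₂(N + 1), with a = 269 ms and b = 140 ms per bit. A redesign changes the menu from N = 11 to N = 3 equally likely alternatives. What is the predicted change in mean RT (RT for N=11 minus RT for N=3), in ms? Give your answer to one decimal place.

221.9

RT(11) = 269 + 140·log₂(12) = 269 + 140·3.5850 = 770.9000 ms.
RT(3) = 269 + 140·log₂(4) = 269 + 140·2.0000 = 549.0000 ms.
Difference = 770.9000 − 549.0000 = 221.9000 ≈ 221.9 ms.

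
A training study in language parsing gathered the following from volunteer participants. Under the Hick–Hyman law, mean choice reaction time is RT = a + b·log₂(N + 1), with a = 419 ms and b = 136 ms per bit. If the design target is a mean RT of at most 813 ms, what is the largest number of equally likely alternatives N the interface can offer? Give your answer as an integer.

Set 419 + 136·log₂(N + 1) ≤ 813.
log₂(N + 1) ≤ (813 − 419) / 136 = 2.8971.
N + 1 ≤ 2^2.8971 = 7.4493.
N ≤ 6.4493, so the largest integer N is 6.

6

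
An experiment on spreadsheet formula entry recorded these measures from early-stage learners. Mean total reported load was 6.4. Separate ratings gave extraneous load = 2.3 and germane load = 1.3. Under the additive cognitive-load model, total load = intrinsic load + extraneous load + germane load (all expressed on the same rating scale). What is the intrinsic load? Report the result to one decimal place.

intrinsic load = total − extraneous − germane
             = 6.4 − 2.3 − 1.3 = 2.8.

2.8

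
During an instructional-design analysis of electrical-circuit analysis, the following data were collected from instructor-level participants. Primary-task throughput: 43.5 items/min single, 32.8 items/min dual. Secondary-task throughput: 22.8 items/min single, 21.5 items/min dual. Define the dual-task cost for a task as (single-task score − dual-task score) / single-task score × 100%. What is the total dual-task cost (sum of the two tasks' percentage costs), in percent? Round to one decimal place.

Primary cost = (43.5 − 32.8) / 43.5 × 100% = 24.5977%.
Secondary cost = (22.8 − 21.5) / 22.8 × 100% = 5.7018%.
Total = 24.5977% + 5.7018% = 30.2995% ≈ 30.3%.

30.3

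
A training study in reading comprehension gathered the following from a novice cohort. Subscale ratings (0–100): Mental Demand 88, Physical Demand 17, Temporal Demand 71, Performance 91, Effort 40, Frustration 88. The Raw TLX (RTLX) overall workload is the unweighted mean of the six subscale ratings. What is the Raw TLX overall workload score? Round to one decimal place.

65.8

Sum of ratings = 88 + 17 + 71 + 91 + 40 + 88 = 395.
RTLX = 395 / 6 = 65.8333 ≈ 65.8.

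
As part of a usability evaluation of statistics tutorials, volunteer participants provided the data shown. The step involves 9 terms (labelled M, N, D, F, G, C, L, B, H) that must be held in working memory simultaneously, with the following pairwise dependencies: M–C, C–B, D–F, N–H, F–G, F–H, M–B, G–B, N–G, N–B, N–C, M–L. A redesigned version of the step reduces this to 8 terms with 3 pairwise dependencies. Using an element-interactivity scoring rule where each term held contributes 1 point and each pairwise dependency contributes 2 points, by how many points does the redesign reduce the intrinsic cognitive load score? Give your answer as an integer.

19

Original: 9 × 1 + 12 × 2 = 9 + 24 = 33.
Redesigned: 8 × 1 + 3 × 2 = 8 + 6 = 14.
Reduction = 33 − 14 = 19.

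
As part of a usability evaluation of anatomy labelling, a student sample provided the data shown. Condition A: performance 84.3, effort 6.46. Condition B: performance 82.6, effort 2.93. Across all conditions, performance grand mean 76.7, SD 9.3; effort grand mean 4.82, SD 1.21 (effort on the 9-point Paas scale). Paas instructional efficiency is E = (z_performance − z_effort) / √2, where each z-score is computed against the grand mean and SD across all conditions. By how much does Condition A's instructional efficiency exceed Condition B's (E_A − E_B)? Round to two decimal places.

-1.93

Condition A: z_P = (84.3 − 76.7)/9.3 = 0.8172; z_E = (6.46 − 4.82)/1.21 = 1.3554; E_A = (0.8172 − 1.3554)/√2 = -0.3806.
Condition B: z_P = (82.6 − 76.7)/9.3 = 0.6344; z_E = (2.93 − 4.82)/1.21 = -1.5620; E_B = (0.6344 − (-1.5620))/√2 = 1.5531.
E_A − E_B = -0.3806 − 1.5531 = -1.9337 ≈ -1.93.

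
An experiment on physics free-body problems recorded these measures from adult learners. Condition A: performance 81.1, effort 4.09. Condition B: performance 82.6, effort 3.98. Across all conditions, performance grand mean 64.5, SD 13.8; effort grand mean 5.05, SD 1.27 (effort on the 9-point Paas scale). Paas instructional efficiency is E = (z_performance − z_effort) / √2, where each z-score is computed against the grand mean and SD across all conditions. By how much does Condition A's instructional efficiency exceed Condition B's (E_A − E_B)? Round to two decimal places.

-0.14

Condition A: z_P = (81.1 − 64.5)/13.8 = 1.2029; z_E = (4.09 − 5.05)/1.27 = -0.7559; E_A = (1.2029 − (-0.7559))/√2 = 1.3851.
Condition B: z_P = (82.6 − 64.5)/13.8 = 1.3116; z_E = (3.98 − 5.05)/1.27 = -0.8425; E_B = (1.3116 − (-0.8425))/√2 = 1.5232.
E_A − E_B = 1.3851 − 1.5232 = -0.1381 ≈ -0.14.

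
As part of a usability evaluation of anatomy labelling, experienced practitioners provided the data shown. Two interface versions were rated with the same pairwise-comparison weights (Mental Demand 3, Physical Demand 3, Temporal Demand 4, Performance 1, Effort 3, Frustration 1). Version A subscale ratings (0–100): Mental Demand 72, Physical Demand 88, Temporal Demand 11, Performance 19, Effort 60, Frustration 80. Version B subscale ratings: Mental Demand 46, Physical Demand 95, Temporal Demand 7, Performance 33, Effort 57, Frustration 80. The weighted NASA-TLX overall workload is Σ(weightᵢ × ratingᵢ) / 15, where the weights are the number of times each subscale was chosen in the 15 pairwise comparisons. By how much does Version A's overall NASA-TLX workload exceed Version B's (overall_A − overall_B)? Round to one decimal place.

4.5

Version A weighted sum = 3·72 + 3·88 + 4·11 + 1·19 + 3·60 + 1·80 = 216 + 264 + 44 + 19 + 180 + 80 = 803; overall_A = 803/15 = 53.5333.
Version B weighted sum = 3·46 + 3·95 + 4·7 + 1·33 + 3·57 + 1·80 = 138 + 285 + 28 + 33 + 171 + 80 = 735; overall_B = 735/15 = 49.0000.
Difference = 53.5333 − 49.0000 = 4.5333 ≈ 4.5.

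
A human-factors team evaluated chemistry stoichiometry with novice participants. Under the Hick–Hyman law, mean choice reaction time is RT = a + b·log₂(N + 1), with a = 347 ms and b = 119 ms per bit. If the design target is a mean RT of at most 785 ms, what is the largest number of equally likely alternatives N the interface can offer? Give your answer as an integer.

Set 347 + 119·log₂(N + 1) ≤ 785.
log₂(N + 1) ≤ (785 − 347) / 119 = 3.6807.
N + 1 ≤ 2^3.6807 = 12.8233.
N ≤ 11.8233, so the largest integer N is 11.

11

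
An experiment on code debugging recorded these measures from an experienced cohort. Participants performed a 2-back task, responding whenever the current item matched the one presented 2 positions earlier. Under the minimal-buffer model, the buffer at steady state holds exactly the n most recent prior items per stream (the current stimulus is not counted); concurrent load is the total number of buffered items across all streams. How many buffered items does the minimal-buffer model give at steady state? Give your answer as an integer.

The buffer holds the 2 most recent prior items.
Steady-state concurrent load = 2 items.

2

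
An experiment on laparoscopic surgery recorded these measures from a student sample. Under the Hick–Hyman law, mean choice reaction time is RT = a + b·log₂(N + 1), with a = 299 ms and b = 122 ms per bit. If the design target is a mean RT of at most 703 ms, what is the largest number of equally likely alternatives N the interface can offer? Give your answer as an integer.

Set 299 + 122·log₂(N + 1) ≤ 703.
log₂(N + 1) ≤ (703 − 299) / 122 = 3.3115.
N + 1 ≤ 2^3.3115 = 9.9280.
N ≤ 8.9280, so the largest integer N is 8.

8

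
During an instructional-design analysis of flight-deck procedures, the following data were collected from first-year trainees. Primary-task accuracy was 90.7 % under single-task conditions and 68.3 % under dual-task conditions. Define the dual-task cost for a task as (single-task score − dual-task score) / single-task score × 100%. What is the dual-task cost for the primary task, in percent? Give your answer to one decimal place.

Cost = (90.7 − 68.3) / 90.7 × 100%
     = 22.4000 / 90.7 × 100% = 24.6968%.
≈ 24.7%.

24.7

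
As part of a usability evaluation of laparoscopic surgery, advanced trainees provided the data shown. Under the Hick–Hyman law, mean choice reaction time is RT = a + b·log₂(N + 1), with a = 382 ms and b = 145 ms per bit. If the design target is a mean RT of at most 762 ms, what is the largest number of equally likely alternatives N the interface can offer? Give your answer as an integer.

5

Set 382 + 145·log₂(N + 1) ≤ 762.
log₂(N + 1) ≤ (762 − 382) / 145 = 2.6207.
N + 1 ≤ 2^2.6207 = 6.1505.
N ≤ 5.1505, so the largest integer N is 5.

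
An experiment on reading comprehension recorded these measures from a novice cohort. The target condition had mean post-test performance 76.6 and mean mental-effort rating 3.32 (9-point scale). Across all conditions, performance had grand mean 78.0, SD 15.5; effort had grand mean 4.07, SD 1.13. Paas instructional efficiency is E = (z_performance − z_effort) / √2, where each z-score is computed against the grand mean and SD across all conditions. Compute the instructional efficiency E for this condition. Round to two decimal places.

z_performance = (76.6 − 78.0) / 15.5 = -1.4000 / 15.5 = -0.0903.
z_effort = (3.32 − 4.07) / 1.13 = -0.7500 / 1.13 = -0.6637.
z_P − z_E = -0.0903 − (-0.6637) = 0.5734.
E = 0.5734 / √2 = 0.5734 / 1.41421 = 0.4055 ≈ 0.41.

0.41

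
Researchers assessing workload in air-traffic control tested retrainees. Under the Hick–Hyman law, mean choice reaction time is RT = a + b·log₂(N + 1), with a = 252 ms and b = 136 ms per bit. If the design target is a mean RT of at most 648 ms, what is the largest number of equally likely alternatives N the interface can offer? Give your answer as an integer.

6

Set 252 + 136·log₂(N + 1) ≤ 648.
log₂(N + 1) ≤ (648 − 252) / 136 = 2.9118.
N + 1 ≤ 2^2.9118 = 7.5256.
N ≤ 6.5256, so the largest integer N is 6.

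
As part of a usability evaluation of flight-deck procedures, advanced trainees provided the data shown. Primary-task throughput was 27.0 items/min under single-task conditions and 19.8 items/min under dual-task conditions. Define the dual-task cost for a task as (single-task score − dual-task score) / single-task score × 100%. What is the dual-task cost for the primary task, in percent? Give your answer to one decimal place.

Cost = (27.0 − 19.8) / 27.0 × 100%
     = 7.2000 / 27.0 × 100% = 26.6667%.
≈ 26.7%.

26.7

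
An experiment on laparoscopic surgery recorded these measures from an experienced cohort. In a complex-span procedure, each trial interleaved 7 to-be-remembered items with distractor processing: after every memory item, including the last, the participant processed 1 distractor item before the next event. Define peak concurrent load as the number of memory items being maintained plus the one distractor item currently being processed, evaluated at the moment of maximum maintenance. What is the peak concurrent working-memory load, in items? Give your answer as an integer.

8

Maintenance is greatest during the distractor(s) after memory item 7: all 7 memory items are being held.
One distractor item is concurrently being processed.
Peak concurrent load = 7 + 1 = 8 items.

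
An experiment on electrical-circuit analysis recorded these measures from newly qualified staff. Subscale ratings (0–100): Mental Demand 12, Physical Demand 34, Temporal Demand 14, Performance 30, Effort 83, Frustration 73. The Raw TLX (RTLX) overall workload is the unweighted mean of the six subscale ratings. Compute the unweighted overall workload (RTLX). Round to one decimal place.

41.0

Sum of ratings = 12 + 34 + 14 + 30 + 83 + 73 = 246.
RTLX = 246 / 6 = 41.0000 ≈ 41.0.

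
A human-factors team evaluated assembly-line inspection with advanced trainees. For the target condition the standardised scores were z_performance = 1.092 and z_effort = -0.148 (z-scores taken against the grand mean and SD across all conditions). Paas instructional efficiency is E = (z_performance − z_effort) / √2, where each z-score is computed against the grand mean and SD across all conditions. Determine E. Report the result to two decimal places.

0.88

z_P − z_E = 1.092 − (-0.148) = 1.2400.
E = 1.2400 / √2 = 1.2400 / 1.41421 = 0.8768 ≈ 0.88.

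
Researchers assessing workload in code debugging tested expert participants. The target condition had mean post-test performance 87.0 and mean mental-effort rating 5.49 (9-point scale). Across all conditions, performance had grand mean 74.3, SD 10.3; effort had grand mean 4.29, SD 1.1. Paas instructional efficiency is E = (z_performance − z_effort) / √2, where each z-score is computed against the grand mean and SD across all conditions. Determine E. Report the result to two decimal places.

0.10

z_performance = (87.0 − 74.3) / 10.3 = 12.7000 / 10.3 = 1.2330.
z_effort = (5.49 − 4.29) / 1.1 = 1.2000 / 1.1 = 1.0909.
z_P − z_E = 1.2330 − 1.0909 = 0.1421.
E = 0.1421 / √2 = 0.1421 / 1.41421 = 0.1005 ≈ 0.10.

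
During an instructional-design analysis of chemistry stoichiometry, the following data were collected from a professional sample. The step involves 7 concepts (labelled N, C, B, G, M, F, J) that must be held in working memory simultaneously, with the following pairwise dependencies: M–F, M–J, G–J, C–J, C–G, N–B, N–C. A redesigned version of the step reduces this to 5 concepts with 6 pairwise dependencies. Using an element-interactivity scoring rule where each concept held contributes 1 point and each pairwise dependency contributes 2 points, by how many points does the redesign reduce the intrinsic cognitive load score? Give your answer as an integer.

Original: 7 × 1 + 7 × 2 = 7 + 14 = 21.
Redesigned: 5 × 1 + 6 × 2 = 5 + 12 = 17.
Reduction = 21 − 17 = 4.

4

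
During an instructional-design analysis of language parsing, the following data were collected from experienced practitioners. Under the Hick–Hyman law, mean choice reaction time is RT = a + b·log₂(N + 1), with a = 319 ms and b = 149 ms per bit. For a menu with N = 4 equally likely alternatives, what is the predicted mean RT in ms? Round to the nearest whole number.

665

log₂(4 + 1) = log₂(5) = 2.3219.
RT = 319 + 149 × 2.3219 = 319 + 345.9631 = 664.9631 ms.
≈ 665 ms.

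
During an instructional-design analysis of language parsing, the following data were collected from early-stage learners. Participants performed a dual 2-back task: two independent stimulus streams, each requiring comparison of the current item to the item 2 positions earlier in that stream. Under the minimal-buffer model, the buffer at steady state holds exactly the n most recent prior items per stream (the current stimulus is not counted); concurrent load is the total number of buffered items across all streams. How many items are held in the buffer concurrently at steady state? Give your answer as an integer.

Each stream's buffer holds its 2 most recent prior items.
Two independent streams: 2 × 2 = 4 buffered items at steady state.

4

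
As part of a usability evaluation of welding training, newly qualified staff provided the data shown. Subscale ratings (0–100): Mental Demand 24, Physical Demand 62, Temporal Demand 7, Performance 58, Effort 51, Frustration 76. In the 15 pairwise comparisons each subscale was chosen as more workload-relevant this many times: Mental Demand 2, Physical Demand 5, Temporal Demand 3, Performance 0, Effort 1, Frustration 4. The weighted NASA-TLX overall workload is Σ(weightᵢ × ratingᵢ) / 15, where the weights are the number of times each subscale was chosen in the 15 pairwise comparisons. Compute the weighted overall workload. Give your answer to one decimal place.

48.9

The tallies are the weights (they sum to 15).
Weighted sum = 2·24 + 5·62 + 3·7 + 0·58 + 1·51 + 4·76
            = 48 + 310 + 21 + 0 + 51 + 304 = 734.
Overall workload = 734 / 15 = 48.9333 ≈ 48.9.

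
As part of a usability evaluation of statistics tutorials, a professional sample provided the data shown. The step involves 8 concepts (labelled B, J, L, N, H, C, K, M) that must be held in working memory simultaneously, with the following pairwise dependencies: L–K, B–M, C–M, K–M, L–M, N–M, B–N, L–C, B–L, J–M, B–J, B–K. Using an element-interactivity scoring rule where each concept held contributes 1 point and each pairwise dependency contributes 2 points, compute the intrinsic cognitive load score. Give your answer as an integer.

32

Count of concepts held simultaneously: 8.
Count of pairwise dependencies listed: 12.
Element contribution: 8 × 1 = 8.
Interaction contribution: 12 × 2 = 24.
Intrinsic load = 8 + 24 = 32.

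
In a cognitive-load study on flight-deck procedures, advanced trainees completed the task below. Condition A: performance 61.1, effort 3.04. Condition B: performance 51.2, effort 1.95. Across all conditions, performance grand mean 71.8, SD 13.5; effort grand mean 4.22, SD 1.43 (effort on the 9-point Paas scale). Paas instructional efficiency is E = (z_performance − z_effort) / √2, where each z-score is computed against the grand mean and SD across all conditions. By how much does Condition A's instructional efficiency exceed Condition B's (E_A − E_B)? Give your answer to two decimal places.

Condition A: z_P = (61.1 − 71.8)/13.5 = -0.7926; z_E = (3.04 − 4.22)/1.43 = -0.8252; E_A = (-0.7926 − (-0.8252))/√2 = 0.0231.
Condition B: z_P = (51.2 − 71.8)/13.5 = -1.5259; z_E = (1.95 − 4.22)/1.43 = -1.5874; E_B = (-1.5259 − (-1.5874))/√2 = 0.0435.
E_A − E_B = 0.0231 − 0.0435 = -0.0204 ≈ -0.02.

-0.02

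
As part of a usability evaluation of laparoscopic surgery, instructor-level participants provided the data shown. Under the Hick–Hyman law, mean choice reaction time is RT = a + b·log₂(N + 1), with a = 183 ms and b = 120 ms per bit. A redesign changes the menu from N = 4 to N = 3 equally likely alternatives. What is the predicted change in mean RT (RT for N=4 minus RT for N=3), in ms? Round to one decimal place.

RT(4) = 183 + 120·log₂(5) = 183 + 120·2.3219 = 461.6280 ms.
RT(3) = 183 + 120·log₂(4) = 183 + 120·2.0000 = 423.0000 ms.
Difference = 461.6280 − 423.0000 = 38.6280 ≈ 38.6 ms.

38.6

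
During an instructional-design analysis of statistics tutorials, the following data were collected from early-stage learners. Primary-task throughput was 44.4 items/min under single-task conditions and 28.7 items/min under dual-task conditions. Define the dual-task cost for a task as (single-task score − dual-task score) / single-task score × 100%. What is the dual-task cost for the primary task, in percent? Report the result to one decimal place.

35.4

Cost = (44.4 − 28.7) / 44.4 × 100%
     = 15.7000 / 44.4 × 100% = 35.3604%.
≈ 35.4%.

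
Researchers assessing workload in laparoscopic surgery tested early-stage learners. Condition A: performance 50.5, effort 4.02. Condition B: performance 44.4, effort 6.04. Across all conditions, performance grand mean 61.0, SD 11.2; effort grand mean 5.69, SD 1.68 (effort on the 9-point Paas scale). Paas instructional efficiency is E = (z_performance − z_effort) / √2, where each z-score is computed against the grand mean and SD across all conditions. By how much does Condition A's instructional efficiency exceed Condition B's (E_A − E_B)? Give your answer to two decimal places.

1.24

Condition A: z_P = (50.5 − 61.0)/11.2 = -0.9375; z_E = (4.02 − 5.69)/1.68 = -0.9940; E_A = (-0.9375 − (-0.9940))/√2 = 0.0400.
Condition B: z_P = (44.4 − 61.0)/11.2 = -1.4821; z_E = (6.04 − 5.69)/1.68 = 0.2083; E_B = (-1.4821 − 0.2083)/√2 = -1.1953.
E_A − E_B = 0.0400 − (-1.1953) = 1.2353 ≈ 1.24.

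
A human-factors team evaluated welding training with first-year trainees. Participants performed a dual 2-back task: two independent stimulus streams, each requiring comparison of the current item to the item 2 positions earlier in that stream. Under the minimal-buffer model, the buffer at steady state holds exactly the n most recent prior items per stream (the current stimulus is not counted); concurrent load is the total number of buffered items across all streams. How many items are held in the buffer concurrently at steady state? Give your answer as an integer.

Each stream's buffer holds its 2 most recent prior items.
Two independent streams: 2 × 2 = 4 buffered items at steady state.

4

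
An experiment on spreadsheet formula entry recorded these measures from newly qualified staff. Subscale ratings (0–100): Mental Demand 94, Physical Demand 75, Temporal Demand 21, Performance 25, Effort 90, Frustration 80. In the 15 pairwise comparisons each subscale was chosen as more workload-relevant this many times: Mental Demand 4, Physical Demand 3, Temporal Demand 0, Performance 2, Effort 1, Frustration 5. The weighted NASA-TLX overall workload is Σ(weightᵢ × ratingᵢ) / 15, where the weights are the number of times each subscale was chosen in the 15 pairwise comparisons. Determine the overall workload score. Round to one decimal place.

The tallies are the weights (they sum to 15).
Weighted sum = 4·94 + 3·75 + 0·21 + 2·25 + 1·90 + 5·80
            = 376 + 225 + 0 + 50 + 90 + 400 = 1141.
Overall workload = 1141 / 15 = 76.0667 ≈ 76.1.

76.1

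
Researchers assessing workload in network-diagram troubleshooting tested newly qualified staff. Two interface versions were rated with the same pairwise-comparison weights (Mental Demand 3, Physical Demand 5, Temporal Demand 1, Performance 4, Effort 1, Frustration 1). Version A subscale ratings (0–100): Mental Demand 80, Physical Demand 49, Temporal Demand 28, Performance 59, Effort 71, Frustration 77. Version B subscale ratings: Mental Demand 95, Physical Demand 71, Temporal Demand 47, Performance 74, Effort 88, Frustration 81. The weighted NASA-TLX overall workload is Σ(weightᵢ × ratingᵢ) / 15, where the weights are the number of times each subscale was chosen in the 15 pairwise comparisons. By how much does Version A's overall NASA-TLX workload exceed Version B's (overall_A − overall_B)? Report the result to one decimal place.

-17.0

Version A weighted sum = 3·80 + 5·49 + 1·28 + 4·59 + 1·71 + 1·77 = 240 + 245 + 28 + 236 + 71 + 77 = 897; overall_A = 897/15 = 59.8000.
Version B weighted sum = 3·95 + 5·71 + 1·47 + 4·74 + 1·88 + 1·81 = 285 + 355 + 47 + 296 + 88 + 81 = 1152; overall_B = 1152/15 = 76.8000.
Difference = 59.8000 − 76.8000 = -17.0000 ≈ -17.0.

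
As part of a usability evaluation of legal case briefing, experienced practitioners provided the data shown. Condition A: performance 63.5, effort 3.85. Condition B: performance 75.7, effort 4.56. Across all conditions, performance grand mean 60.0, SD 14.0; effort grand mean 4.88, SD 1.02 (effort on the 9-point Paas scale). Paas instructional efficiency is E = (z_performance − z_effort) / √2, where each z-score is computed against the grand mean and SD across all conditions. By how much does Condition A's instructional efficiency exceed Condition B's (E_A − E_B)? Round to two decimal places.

-0.12

Condition A: z_P = (63.5 − 60.0)/14.0 = 0.2500; z_E = (3.85 − 4.88)/1.02 = -1.0098; E_A = (0.2500 − (-1.0098))/√2 = 0.8908.
Condition B: z_P = (75.7 − 60.0)/14.0 = 1.1214; z_E = (4.56 − 4.88)/1.02 = -0.3137; E_B = (1.1214 − (-0.3137))/√2 = 1.0148.
E_A − E_B = 0.8908 − 1.0148 = -0.1240 ≈ -0.12.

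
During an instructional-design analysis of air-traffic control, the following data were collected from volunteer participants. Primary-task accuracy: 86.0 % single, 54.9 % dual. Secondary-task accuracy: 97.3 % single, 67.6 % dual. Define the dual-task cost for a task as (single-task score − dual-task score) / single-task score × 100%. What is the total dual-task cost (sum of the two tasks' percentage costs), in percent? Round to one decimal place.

Primary cost = (86.0 − 54.9) / 86.0 × 100% = 36.1628%.
Secondary cost = (97.3 − 67.6) / 97.3 × 100% = 30.5242%.
Total = 36.1628% + 30.5242% = 66.6870% ≈ 66.7%.

66.7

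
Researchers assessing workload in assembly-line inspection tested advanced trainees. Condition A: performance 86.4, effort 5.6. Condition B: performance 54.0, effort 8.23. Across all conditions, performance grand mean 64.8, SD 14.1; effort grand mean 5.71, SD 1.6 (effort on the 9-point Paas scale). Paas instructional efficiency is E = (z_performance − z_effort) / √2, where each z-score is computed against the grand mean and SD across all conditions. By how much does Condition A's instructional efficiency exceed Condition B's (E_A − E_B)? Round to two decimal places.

2.79

Condition A: z_P = (86.4 − 64.8)/14.1 = 1.5319; z_E = (5.6 − 5.71)/1.6 = -0.0688; E_A = (1.5319 − (-0.0688))/√2 = 1.1319.
Condition B: z_P = (54.0 − 64.8)/14.1 = -0.7660; z_E = (8.23 − 5.71)/1.6 = 1.5750; E_B = (-0.7660 − 1.5750)/√2 = -1.6553.
E_A − E_B = 1.1319 − (-1.6553) = 2.7872 ≈ 2.79.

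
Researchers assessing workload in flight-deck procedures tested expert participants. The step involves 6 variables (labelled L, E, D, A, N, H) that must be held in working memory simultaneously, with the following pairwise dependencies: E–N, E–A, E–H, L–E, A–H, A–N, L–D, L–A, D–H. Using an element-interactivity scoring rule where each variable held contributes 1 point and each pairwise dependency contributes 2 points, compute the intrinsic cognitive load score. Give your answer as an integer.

24

Count of variables held simultaneously: 6.
Count of pairwise dependencies listed: 9.
Element contribution: 6 × 1 = 6.
Interaction contribution: 9 × 2 = 18.
Intrinsic load = 6 + 18 = 24.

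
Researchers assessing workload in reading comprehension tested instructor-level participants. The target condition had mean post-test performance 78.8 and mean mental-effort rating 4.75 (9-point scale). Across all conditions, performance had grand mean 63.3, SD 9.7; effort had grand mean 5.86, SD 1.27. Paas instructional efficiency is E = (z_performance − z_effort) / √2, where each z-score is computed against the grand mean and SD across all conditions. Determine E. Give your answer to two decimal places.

1.75

z_performance = (78.8 − 63.3) / 9.7 = 15.5000 / 9.7 = 1.5979.
z_effort = (4.75 − 5.86) / 1.27 = -1.1100 / 1.27 = -0.8740.
z_P − z_E = 1.5979 − (-0.8740) = 2.4719.
E = 2.4719 / √2 = 2.4719 / 1.41421 = 1.7479 ≈ 1.75.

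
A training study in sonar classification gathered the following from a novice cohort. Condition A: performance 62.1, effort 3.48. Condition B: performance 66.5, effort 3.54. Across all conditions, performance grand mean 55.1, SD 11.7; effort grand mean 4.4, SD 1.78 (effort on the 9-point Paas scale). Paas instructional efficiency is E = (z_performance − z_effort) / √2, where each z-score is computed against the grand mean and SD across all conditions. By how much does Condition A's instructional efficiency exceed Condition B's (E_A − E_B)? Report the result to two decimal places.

-0.24

Condition A: z_P = (62.1 − 55.1)/11.7 = 0.5983; z_E = (3.48 − 4.4)/1.78 = -0.5169; E_A = (0.5983 − (-0.5169))/√2 = 0.7886.
Condition B: z_P = (66.5 − 55.1)/11.7 = 0.9744; z_E = (3.54 − 4.4)/1.78 = -0.4831; E_B = (0.9744 − (-0.4831))/√2 = 1.0306.
E_A − E_B = 0.7886 − 1.0306 = -0.2420 ≈ -0.24.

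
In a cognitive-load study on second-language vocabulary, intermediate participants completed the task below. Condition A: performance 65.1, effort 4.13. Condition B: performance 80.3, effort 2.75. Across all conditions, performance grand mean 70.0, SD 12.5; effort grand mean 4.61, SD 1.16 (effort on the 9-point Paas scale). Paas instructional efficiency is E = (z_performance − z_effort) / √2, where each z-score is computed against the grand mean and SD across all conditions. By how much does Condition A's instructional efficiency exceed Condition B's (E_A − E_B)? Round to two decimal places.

Condition A: z_P = (65.1 − 70.0)/12.5 = -0.3920; z_E = (4.13 − 4.61)/1.16 = -0.4138; E_A = (-0.3920 − (-0.4138))/√2 = 0.0154.
Condition B: z_P = (80.3 − 70.0)/12.5 = 0.8240; z_E = (2.75 − 4.61)/1.16 = -1.6034; E_B = (0.8240 − (-1.6034))/√2 = 1.7164.
E_A − E_B = 0.0154 − 1.7164 = -1.7010 ≈ -1.70.

-1.70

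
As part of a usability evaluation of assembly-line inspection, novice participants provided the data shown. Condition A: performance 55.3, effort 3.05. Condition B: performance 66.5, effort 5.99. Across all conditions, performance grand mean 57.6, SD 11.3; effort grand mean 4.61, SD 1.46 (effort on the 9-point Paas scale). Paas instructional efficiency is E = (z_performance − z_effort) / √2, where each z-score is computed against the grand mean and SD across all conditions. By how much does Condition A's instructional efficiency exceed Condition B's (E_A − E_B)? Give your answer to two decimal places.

Condition A: z_P = (55.3 − 57.6)/11.3 = -0.2035; z_E = (3.05 − 4.61)/1.46 = -1.0685; E_A = (-0.2035 − (-1.0685))/√2 = 0.6116.
Condition B: z_P = (66.5 − 57.6)/11.3 = 0.7876; z_E = (5.99 − 4.61)/1.46 = 0.9452; E_B = (0.7876 − 0.9452)/√2 = -0.1114.
E_A − E_B = 0.6116 − (-0.1114) = 0.7230 ≈ 0.72.

0.72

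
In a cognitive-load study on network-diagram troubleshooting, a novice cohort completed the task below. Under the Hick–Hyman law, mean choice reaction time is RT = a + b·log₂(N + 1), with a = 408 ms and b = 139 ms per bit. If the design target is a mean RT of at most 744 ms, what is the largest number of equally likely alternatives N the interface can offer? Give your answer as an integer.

4

Set 408 + 139·log₂(N + 1) ≤ 744.
log₂(N + 1) ≤ (744 − 408) / 139 = 2.4173.
N + 1 ≤ 2^2.4173 = 5.3417.
N ≤ 4.3417, so the largest integer N is 4.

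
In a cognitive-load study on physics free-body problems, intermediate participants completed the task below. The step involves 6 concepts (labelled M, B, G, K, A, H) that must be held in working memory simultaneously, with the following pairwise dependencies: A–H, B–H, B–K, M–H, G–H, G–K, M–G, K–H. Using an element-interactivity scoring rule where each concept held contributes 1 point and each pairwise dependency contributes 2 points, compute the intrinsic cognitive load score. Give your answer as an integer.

Count of concepts held simultaneously: 6.
Count of pairwise dependencies listed: 8.
Element contribution: 6 × 1 = 6.
Interaction contribution: 8 × 2 = 16.
Intrinsic load = 6 + 16 = 22.

22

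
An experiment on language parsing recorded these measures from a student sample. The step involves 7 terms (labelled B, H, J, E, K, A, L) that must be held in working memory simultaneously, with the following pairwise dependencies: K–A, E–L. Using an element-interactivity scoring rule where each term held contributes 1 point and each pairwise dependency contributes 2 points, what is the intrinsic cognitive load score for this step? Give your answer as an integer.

11

Count of terms held simultaneously: 7.
Count of pairwise dependencies listed: 2.
Element contribution: 7 × 1 = 7.
Interaction contribution: 2 × 2 = 4.
Intrinsic load = 7 + 4 = 11.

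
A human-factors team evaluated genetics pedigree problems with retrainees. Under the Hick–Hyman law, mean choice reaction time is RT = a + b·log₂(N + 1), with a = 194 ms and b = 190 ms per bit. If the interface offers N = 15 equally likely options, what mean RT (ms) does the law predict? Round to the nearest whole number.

954

log₂(15 + 1) = log₂(16) = 4.0000.
RT = 194 + 190 × 4.0000 = 194 + 760.0000 = 954.0000 ms.
≈ 954 ms.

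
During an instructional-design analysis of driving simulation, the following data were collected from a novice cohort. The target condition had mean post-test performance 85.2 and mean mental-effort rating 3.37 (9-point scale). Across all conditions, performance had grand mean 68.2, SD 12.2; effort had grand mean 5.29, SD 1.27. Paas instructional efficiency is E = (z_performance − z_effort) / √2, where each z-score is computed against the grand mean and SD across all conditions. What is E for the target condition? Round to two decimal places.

z_performance = (85.2 − 68.2) / 12.2 = 17.0000 / 12.2 = 1.3934.
z_effort = (3.37 − 5.29) / 1.27 = -1.9200 / 1.27 = -1.5118.
z_P − z_E = 1.3934 − (-1.5118) = 2.9052.
E = 2.9052 / √2 = 2.9052 / 1.41421 = 2.0543 ≈ 2.05.

2.05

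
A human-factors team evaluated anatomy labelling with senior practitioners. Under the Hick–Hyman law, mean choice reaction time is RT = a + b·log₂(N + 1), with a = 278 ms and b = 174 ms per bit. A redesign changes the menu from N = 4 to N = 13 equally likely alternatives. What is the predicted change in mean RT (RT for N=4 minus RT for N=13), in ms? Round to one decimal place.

RT(4) = 278 + 174·log₂(5) = 278 + 174·2.3219 = 682.0106 ms.
RT(13) = 278 + 174·log₂(14) = 278 + 174·3.8074 = 940.4876 ms.
Difference = 682.0106 − 940.4876 = -258.4770 ≈ -258.5 ms.

-258.5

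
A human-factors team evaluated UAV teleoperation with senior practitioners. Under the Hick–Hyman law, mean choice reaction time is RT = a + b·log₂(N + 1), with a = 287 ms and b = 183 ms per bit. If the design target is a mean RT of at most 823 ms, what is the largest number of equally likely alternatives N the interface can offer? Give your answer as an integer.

6

Set 287 + 183·log₂(N + 1) ≤ 823.
log₂(N + 1) ≤ (823 − 287) / 183 = 2.9290.
N + 1 ≤ 2^2.9290 = 7.6158.
N ≤ 6.6158, so the largest integer N is 6.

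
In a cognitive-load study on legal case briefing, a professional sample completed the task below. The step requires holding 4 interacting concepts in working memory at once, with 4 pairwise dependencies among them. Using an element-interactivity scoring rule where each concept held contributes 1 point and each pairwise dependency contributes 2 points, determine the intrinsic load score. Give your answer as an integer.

12

Element contribution: 4 × 1 = 4.
Interaction contribution: 4 × 2 = 8.
Intrinsic load = 4 + 8 = 12.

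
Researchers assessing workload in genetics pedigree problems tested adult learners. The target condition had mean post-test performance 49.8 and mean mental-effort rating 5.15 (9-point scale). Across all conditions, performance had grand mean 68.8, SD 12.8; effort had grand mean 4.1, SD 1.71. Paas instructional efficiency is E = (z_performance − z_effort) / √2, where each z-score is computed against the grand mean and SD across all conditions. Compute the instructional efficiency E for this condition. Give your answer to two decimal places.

-1.48

z_performance = (49.8 − 68.8) / 12.8 = -19.0000 / 12.8 = -1.4844.
z_effort = (5.15 − 4.1) / 1.71 = 1.0500 / 1.71 = 0.6140.
z_P − z_E = -1.4844 − 0.6140 = -2.0984.
E = -2.0984 / √2 = -2.0984 / 1.41421 = -1.4838 ≈ -1.48.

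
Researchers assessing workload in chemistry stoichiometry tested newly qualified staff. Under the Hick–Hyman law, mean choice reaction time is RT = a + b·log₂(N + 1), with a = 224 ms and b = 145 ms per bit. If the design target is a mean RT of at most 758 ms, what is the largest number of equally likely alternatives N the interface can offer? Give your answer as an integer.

11

Set 224 + 145·log₂(N + 1) ≤ 758.
log₂(N + 1) ≤ (758 − 224) / 145 = 3.6828.
N + 1 ≤ 2^3.6828 = 12.8420.
N ≤ 11.8420, so the largest integer N is 11.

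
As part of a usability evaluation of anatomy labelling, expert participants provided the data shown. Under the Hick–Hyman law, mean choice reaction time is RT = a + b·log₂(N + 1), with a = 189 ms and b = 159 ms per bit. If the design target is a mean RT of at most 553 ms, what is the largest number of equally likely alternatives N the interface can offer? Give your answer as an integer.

Set 189 + 159·log₂(N + 1) ≤ 553.
log₂(N + 1) ≤ (553 − 189) / 159 = 2.2893.
N + 1 ≤ 2^2.2893 = 4.8882.
N ≤ 3.8882, so the largest integer N is 3.

3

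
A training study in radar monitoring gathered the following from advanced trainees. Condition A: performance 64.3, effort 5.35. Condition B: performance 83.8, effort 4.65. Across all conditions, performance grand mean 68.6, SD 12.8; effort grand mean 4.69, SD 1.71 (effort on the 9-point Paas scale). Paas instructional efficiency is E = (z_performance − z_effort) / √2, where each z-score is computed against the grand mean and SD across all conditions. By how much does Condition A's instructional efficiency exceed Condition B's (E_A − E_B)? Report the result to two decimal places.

Condition A: z_P = (64.3 − 68.6)/12.8 = -0.3359; z_E = (5.35 − 4.69)/1.71 = 0.3860; E_A = (-0.3359 − 0.3860)/√2 = -0.5105.
Condition B: z_P = (83.8 − 68.6)/12.8 = 1.1875; z_E = (4.65 − 4.69)/1.71 = -0.0234; E_B = (1.1875 − (-0.0234))/√2 = 0.8562.
E_A − E_B = -0.5105 − 0.8562 = -1.3667 ≈ -1.37.

-1.37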